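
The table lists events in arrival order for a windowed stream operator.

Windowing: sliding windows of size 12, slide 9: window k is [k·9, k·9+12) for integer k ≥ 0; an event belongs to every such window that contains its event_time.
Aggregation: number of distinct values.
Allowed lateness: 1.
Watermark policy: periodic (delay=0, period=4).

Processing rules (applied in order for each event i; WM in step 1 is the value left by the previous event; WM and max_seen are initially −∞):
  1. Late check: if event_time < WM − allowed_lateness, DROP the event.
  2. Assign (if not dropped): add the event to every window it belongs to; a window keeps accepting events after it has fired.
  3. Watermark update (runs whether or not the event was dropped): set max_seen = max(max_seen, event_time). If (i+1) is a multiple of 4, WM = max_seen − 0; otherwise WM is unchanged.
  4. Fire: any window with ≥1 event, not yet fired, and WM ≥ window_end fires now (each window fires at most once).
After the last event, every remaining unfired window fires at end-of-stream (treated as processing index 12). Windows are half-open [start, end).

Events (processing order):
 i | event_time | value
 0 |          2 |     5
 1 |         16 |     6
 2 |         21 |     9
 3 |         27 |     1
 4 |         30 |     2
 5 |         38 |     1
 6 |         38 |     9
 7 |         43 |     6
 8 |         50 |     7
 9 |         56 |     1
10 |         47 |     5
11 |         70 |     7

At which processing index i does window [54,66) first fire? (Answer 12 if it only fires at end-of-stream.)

i=0 t=2 v=5: → [0,12); WM=−∞
i=1 t=16 v=6: → [9,21); WM=−∞
i=2 t=21 v=9: → [18,30); WM=−∞
i=3 t=27 v=1: → [27,39),[18,30); WM=27; [0,12) fires=1 [9,21) fires=1
i=4 t=30 v=2: → [27,39); WM=27
i=5 t=38 v=1: → [36,48),[27,39); WM=27
i=6 t=38 v=9: → [36,48),[27,39); WM=27
i=7 t=43 v=6: → [36,48); WM=43; [18,30) fires=2 [27,39) fires=3
i=8 t=50 v=7: → [45,57); WM=43
i=9 t=56 v=1: → [54,66),[45,57); WM=43
i=10 t=47 v=5: → [45,57),[36,48); WM=43
i=11 t=70 v=7: → [63,75); WM=70; [36,48) fires=4 [45,57) fires=3 [54,66) fires=1

11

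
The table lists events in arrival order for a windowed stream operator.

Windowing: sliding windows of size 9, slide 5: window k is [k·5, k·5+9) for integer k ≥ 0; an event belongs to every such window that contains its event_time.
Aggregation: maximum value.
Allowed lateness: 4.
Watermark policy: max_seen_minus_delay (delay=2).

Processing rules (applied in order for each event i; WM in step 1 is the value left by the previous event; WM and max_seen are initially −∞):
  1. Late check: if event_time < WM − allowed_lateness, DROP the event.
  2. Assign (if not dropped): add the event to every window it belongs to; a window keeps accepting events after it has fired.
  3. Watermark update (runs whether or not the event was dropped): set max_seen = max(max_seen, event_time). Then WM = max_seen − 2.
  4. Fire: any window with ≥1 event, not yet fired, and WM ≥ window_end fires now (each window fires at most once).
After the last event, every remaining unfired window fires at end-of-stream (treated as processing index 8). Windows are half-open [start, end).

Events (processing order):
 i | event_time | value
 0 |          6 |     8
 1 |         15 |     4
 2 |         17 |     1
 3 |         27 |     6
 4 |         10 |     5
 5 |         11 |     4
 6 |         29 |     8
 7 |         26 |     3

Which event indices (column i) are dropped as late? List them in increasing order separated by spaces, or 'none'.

4 5

i=0 t=6 v=8: → [5,14),[0,9); WM=4
i=1 t=15 v=4: → [15,24),[10,19); WM=13; [0,9) fires=8
i=2 t=17 v=1: → [15,24),[10,19); WM=15; [5,14) fires=8
i=3 t=27 v=6: → [25,34),[20,29); WM=25; [10,19) fires=4 [15,24) fires=4
i=4 t=10 v=5: DROP (t<25-4); WM=25
i=5 t=11 v=4: DROP (t<25-4); WM=25
i=6 t=29 v=8: → [25,34); WM=27
i=7 t=26 v=3: → [25,34),[20,29); WM=27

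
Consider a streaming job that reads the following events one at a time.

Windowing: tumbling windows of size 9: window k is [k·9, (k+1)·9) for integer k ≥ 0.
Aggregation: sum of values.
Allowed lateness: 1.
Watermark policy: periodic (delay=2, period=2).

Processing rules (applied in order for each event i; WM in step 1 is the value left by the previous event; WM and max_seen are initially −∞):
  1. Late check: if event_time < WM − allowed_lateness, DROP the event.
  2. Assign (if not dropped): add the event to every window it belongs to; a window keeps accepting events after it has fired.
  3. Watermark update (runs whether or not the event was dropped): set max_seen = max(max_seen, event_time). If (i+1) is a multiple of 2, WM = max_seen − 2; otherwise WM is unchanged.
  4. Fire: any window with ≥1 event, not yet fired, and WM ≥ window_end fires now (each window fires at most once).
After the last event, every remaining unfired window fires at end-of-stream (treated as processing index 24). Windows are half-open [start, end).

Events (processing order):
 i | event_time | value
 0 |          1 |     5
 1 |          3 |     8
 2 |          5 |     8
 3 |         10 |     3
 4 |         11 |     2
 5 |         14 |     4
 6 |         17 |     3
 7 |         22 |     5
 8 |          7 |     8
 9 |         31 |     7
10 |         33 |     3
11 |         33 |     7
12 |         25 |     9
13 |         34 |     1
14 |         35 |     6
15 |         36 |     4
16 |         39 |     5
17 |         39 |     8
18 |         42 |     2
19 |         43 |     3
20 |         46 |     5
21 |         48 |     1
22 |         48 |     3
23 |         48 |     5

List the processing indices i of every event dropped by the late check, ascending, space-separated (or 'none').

8 12

i=0 t=1 v=5: → [0,9); WM=−∞
i=1 t=3 v=8: → [0,9); WM=1
i=2 t=5 v=8: → [0,9); WM=1
i=3 t=10 v=3: → [9,18); WM=8
i=4 t=11 v=2: → [9,18); WM=8
i=5 t=14 v=4: → [9,18); WM=12; [0,9) fires=21
i=6 t=17 v=3: → [9,18); WM=12
i=7 t=22 v=5: → [18,27); WM=20; [9,18) fires=12
i=8 t=7 v=8: DROP (t<20-1); WM=20
i=9 t=31 v=7: → [27,36); WM=29; [18,27) fires=5
i=10 t=33 v=3: → [27,36); WM=29
i=11 t=33 v=7: → [27,36); WM=31
i=12 t=25 v=9: DROP (t<31-1); WM=31
i=13 t=34 v=1: → [27,36); WM=32
i=14 t=35 v=6: → [27,36); WM=32
i=15 t=36 v=4: → [36,45); WM=34
i=16 t=39 v=5: → [36,45); WM=34
i=17 t=39 v=8: → [36,45); WM=37; [27,36) fires=24
i=18 t=42 v=2: → [36,45); WM=37
i=19 t=43 v=3: → [36,45); WM=41
i=20 t=46 v=5: → [45,54); WM=41
i=21 t=48 v=1: → [45,54); WM=46; [36,45) fires=22
i=22 t=48 v=3: → [45,54); WM=46
i=23 t=48 v=5: → [45,54); WM=46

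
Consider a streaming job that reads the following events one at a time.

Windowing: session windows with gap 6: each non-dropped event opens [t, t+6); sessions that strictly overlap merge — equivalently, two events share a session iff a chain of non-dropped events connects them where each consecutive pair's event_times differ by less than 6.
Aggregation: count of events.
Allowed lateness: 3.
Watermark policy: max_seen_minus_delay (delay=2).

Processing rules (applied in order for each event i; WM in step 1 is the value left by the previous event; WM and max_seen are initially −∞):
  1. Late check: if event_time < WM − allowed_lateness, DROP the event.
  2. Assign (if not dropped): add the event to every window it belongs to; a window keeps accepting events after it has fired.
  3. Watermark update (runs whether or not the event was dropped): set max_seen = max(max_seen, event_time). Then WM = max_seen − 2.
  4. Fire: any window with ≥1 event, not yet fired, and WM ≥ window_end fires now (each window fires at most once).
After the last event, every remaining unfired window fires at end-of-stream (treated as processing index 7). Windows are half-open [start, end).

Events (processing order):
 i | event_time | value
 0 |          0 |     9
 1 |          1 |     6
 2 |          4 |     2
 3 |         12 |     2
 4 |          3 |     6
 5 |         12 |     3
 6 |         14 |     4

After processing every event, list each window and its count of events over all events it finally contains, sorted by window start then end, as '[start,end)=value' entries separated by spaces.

[0,10)=3 [12,20)=3

i=0 t=0 v=9: → [0,6); WM=-2
i=1 t=1 v=6: → [0,7); WM=-1
i=2 t=4 v=2: → [0,10); WM=2
i=3 t=12 v=2: → [12,18); WM=10
i=4 t=3 v=6: DROP (t<10-3); WM=10
i=5 t=12 v=3: → [12,18); WM=10
i=6 t=14 v=4: → [12,20); WM=12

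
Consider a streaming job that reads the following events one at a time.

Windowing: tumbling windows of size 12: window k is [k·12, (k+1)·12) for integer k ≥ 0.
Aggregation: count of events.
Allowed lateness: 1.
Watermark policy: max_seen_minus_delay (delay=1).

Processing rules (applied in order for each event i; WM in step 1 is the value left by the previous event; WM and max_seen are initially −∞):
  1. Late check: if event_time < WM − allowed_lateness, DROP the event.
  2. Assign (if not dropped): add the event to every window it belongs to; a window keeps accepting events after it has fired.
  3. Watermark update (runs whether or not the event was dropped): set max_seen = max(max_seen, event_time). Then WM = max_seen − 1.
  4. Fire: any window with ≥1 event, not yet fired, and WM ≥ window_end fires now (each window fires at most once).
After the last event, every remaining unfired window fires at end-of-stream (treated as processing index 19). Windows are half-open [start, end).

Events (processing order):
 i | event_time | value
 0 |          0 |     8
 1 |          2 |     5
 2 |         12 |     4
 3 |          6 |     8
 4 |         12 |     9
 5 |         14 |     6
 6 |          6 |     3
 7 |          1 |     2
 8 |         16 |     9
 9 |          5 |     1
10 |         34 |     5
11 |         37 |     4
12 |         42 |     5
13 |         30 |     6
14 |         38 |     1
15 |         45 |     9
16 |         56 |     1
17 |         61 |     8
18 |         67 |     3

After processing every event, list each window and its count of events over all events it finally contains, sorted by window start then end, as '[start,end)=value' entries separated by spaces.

[0,12)=2 [12,24)=4 [24,36)=1 [36,48)=3 [48,60)=1 [60,72)=2

i=0 t=0 v=8: → [0,12); WM=-1
i=1 t=2 v=5: → [0,12); WM=1
i=2 t=12 v=4: → [12,24); WM=11
i=3 t=6 v=8: DROP (t<11-1); WM=11
i=4 t=12 v=9: → [12,24); WM=11
i=5 t=14 v=6: → [12,24); WM=13; [0,12) fires=2
i=6 t=6 v=3: DROP (t<13-1); WM=13
i=7 t=1 v=2: DROP (t<13-1); WM=13
i=8 t=16 v=9: → [12,24); WM=15
i=9 t=5 v=1: DROP (t<15-1); WM=15
i=10 t=34 v=5: → [24,36); WM=33; [12,24) fires=4
i=11 t=37 v=4: → [36,48); WM=36; [24,36) fires=1
i=12 t=42 v=5: → [36,48); WM=41
i=13 t=30 v=6: DROP (t<41-1); WM=41
i=14 t=38 v=1: DROP (t<41-1); WM=41
i=15 t=45 v=9: → [36,48); WM=44
i=16 t=56 v=1: → [48,60); WM=55; [36,48) fires=3
i=17 t=61 v=8: → [60,72); WM=60; [48,60) fires=1
i=18 t=67 v=3: → [60,72); WM=66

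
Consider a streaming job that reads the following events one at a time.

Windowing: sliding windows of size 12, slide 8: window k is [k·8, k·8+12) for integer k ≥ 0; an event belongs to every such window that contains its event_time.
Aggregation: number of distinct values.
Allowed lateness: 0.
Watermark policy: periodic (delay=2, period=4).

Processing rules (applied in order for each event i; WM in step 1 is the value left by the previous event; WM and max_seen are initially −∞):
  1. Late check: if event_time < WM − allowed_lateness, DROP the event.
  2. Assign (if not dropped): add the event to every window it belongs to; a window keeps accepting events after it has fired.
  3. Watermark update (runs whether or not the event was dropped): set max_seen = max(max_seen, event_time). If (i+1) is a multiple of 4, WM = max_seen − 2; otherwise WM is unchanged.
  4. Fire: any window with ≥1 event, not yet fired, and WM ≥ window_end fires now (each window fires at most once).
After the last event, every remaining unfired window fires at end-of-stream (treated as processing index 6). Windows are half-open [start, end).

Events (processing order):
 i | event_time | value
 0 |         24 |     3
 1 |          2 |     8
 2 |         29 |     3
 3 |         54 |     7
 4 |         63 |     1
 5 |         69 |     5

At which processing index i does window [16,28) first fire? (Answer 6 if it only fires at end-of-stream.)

i=0 t=24 v=3: → [24,36),[16,28); WM=−∞
i=1 t=2 v=8: → [0,12); WM=−∞
i=2 t=29 v=3: → [24,36); WM=−∞
i=3 t=54 v=7: → [48,60); WM=52; [0,12) fires=1 [16,28) fires=1 [24,36) fires=1
i=4 t=63 v=1: → [56,68); WM=52
i=5 t=69 v=5: → [64,76); WM=52

3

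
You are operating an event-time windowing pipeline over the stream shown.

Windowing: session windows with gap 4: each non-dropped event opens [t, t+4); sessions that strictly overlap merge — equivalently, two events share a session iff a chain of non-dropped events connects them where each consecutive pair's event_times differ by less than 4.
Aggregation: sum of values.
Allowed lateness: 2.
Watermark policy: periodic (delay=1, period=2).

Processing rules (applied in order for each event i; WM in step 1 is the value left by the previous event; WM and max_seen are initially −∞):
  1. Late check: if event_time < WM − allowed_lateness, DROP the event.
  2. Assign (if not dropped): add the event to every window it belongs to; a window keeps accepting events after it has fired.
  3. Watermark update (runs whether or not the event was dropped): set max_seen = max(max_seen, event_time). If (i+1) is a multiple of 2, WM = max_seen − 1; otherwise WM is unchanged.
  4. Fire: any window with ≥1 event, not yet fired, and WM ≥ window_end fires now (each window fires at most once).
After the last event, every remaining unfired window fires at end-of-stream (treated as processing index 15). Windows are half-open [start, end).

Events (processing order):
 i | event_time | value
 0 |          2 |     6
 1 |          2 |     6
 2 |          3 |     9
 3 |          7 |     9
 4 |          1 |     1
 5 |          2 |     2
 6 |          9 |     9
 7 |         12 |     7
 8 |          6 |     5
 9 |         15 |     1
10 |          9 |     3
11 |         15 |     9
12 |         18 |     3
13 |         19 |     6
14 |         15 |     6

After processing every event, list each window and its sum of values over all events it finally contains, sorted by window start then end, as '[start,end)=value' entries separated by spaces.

i=0 t=2 v=6: → [2,6); WM=−∞
i=1 t=2 v=6: → [2,6); WM=1
i=2 t=3 v=9: → [2,7); WM=1
i=3 t=7 v=9: → [7,11); WM=6
i=4 t=1 v=1: DROP (t<6-2); WM=6
i=5 t=2 v=2: DROP (t<6-2); WM=6
i=6 t=9 v=9: → [7,13); WM=6
i=7 t=12 v=7: → [7,16); WM=11
i=8 t=6 v=5: DROP (t<11-2); WM=11
i=9 t=15 v=1: → [7,19); WM=14
i=10 t=9 v=3: DROP (t<14-2); WM=14
i=11 t=15 v=9: → [7,19); WM=14
i=12 t=18 v=3: → [7,22); WM=14
i=13 t=19 v=6: → [7,23); WM=18
i=14 t=15 v=6: DROP (t<18-2); WM=18

[2,7)=21 [7,23)=44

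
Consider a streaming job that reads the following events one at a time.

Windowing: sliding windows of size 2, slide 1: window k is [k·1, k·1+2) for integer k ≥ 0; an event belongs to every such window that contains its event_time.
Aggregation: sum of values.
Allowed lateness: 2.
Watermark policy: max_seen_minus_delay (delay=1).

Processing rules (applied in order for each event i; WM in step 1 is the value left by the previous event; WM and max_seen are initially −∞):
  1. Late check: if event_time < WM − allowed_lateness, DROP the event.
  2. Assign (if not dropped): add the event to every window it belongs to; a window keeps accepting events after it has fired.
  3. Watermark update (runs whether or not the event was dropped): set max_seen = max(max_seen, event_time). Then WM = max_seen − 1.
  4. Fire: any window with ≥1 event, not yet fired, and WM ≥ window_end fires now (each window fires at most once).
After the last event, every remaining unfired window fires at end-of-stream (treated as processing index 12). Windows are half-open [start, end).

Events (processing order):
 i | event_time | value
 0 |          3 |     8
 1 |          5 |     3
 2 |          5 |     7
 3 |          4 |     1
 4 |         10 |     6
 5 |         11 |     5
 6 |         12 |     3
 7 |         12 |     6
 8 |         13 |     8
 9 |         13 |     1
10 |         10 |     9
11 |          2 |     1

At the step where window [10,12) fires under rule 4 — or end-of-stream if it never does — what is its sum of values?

11

i=0 t=3 v=8: → [3,5),[2,4); WM=2
i=1 t=5 v=3: → [5,7),[4,6); WM=4; [2,4) fires=8
i=2 t=5 v=7: → [5,7),[4,6); WM=4
i=3 t=4 v=1: → [4,6),[3,5); WM=4
i=4 t=10 v=6: → [10,12),[9,11); WM=9; [3,5) fires=9 [4,6) fires=11 [5,7) fires=10
i=5 t=11 v=5: → [11,13),[10,12); WM=10
i=6 t=12 v=3: → [12,14),[11,13); WM=11; [9,11) fires=6
i=7 t=12 v=6: → [12,14),[11,13); WM=11
i=8 t=13 v=8: → [13,15),[12,14); WM=12; [10,12) fires=11
i=9 t=13 v=1: → [13,15),[12,14); WM=12
i=10 t=10 v=9: → [10,12),[9,11); WM=12
i=11 t=2 v=1: DROP (t<12-2); WM=12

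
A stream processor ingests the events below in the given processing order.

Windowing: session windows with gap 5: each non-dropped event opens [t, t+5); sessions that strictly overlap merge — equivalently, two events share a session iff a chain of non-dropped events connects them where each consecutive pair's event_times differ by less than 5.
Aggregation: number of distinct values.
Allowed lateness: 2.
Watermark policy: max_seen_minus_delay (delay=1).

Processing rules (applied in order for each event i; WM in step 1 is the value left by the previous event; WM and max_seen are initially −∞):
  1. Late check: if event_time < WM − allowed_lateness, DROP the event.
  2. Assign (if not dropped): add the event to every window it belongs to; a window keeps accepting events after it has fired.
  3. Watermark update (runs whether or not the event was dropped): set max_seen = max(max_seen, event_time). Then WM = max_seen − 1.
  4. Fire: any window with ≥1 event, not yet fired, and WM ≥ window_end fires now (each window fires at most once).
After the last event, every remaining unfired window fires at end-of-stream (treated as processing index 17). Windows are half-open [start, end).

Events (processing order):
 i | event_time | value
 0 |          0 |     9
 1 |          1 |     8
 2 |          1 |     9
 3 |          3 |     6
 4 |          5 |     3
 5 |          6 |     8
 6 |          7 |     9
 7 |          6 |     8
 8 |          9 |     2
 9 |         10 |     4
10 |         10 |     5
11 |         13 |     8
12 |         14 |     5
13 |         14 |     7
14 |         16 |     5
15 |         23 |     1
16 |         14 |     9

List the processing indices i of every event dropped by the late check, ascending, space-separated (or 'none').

i=0 t=0 v=9: → [0,5); WM=-1
i=1 t=1 v=8: → [0,6); WM=0
i=2 t=1 v=9: → [0,6); WM=0
i=3 t=3 v=6: → [0,8); WM=2
i=4 t=5 v=3: → [0,10); WM=4
i=5 t=6 v=8: → [0,11); WM=5
i=6 t=7 v=9: → [0,12); WM=6
i=7 t=6 v=8: → [0,12); WM=6
i=8 t=9 v=2: → [0,14); WM=8
i=9 t=10 v=4: → [0,15); WM=9
i=10 t=10 v=5: → [0,15); WM=9
i=11 t=13 v=8: → [0,18); WM=12
i=12 t=14 v=5: → [0,19); WM=13
i=13 t=14 v=7: → [0,19); WM=13
i=14 t=16 v=5: → [0,21); WM=15
i=15 t=23 v=1: → [23,28); WM=22
i=16 t=14 v=9: DROP (t<22-2); WM=22

16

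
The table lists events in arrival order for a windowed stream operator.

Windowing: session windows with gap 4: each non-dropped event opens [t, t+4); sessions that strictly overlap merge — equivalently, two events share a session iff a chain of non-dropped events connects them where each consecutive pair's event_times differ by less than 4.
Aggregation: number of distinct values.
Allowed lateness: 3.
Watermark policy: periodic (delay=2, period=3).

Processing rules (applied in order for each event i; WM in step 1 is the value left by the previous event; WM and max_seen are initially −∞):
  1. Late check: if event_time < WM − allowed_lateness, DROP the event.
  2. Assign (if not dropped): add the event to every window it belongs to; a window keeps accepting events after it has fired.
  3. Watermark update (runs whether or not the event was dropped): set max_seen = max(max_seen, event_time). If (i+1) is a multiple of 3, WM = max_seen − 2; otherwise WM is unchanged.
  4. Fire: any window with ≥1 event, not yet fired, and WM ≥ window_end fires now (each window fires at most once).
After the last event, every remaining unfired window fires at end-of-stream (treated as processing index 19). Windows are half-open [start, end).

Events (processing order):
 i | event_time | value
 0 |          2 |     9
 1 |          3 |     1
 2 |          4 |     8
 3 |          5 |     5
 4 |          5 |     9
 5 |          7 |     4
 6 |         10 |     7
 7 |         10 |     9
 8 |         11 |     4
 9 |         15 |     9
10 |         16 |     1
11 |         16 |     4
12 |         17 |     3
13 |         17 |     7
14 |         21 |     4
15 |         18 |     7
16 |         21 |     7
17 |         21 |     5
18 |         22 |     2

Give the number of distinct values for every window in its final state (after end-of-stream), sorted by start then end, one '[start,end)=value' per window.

i=0 t=2 v=9: → [2,6); WM=−∞
i=1 t=3 v=1: → [2,7); WM=−∞
i=2 t=4 v=8: → [2,8); WM=2
i=3 t=5 v=5: → [2,9); WM=2
i=4 t=5 v=9: → [2,9); WM=2
i=5 t=7 v=4: → [2,11); WM=5
i=6 t=10 v=7: → [2,14); WM=5
i=7 t=10 v=9: → [2,14); WM=5
i=8 t=11 v=4: → [2,15); WM=9
i=9 t=15 v=9: → [15,19); WM=9
i=10 t=16 v=1: → [15,20); WM=9
i=11 t=16 v=4: → [15,20); WM=14
i=12 t=17 v=3: → [15,21); WM=14
i=13 t=17 v=7: → [15,21); WM=14
i=14 t=21 v=4: → [21,25); WM=19
i=15 t=18 v=7: → [15,25); WM=19
i=16 t=21 v=7: → [15,25); WM=19
i=17 t=21 v=5: → [15,25); WM=19
i=18 t=22 v=2: → [15,26); WM=19

[2,15)=6 [15,26)=7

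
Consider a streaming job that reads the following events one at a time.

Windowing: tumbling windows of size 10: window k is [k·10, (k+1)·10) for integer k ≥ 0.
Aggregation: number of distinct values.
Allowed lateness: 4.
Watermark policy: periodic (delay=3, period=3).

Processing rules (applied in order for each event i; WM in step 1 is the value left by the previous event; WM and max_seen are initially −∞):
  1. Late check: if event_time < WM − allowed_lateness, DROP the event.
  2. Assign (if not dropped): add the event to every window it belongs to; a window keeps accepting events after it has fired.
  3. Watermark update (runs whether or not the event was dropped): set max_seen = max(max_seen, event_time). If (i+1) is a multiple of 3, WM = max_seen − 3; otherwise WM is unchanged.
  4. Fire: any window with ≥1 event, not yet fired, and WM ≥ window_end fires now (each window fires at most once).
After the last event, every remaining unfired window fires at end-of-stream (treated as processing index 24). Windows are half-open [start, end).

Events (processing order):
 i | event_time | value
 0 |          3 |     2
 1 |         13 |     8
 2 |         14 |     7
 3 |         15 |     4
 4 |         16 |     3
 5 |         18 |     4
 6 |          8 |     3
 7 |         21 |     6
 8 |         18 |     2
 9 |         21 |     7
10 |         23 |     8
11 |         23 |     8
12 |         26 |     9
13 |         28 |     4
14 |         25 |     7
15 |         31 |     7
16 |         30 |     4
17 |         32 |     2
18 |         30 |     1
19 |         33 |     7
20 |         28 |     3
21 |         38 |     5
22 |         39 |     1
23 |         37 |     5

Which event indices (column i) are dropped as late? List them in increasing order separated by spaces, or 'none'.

6

i=0 t=3 v=2: → [0,10); WM=−∞
i=1 t=13 v=8: → [10,20); WM=−∞
i=2 t=14 v=7: → [10,20); WM=11; [0,10) fires=1
i=3 t=15 v=4: → [10,20); WM=11
i=4 t=16 v=3: → [10,20); WM=11
i=5 t=18 v=4: → [10,20); WM=15
i=6 t=8 v=3: DROP (t<15-4); WM=15
i=7 t=21 v=6: → [20,30); WM=15
i=8 t=18 v=2: → [10,20); WM=18
i=9 t=21 v=7: → [20,30); WM=18
i=10 t=23 v=8: → [20,30); WM=18
i=11 t=23 v=8: → [20,30); WM=20; [10,20) fires=5
i=12 t=26 v=9: → [20,30); WM=20
i=13 t=28 v=4: → [20,30); WM=20
i=14 t=25 v=7: → [20,30); WM=25
i=15 t=31 v=7: → [30,40); WM=25
i=16 t=30 v=4: → [30,40); WM=25
i=17 t=32 v=2: → [30,40); WM=29
i=18 t=30 v=1: → [30,40); WM=29
i=19 t=33 v=7: → [30,40); WM=29
i=20 t=28 v=3: → [20,30); WM=30; [20,30) fires=6
i=21 t=38 v=5: → [30,40); WM=30
i=22 t=39 v=1: → [30,40); WM=30
i=23 t=37 v=5: → [30,40); WM=36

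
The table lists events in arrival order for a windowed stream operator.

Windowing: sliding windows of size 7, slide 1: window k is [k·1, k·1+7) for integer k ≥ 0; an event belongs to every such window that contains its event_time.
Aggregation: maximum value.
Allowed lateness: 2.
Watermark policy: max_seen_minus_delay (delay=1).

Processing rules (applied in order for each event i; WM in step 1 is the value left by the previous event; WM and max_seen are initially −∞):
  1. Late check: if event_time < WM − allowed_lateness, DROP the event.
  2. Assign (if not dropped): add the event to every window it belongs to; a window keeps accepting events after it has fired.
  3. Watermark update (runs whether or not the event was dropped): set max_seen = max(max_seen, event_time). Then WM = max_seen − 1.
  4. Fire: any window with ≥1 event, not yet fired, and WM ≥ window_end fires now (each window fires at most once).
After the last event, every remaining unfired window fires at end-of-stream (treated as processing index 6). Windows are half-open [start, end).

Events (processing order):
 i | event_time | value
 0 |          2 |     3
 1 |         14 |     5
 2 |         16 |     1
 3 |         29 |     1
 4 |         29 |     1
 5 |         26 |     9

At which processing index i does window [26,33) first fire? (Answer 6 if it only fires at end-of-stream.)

6

i=0 t=2 v=3: → [2,9),[1,8),[0,7); WM=1
i=1 t=14 v=5: → [14,21),[13,20),[12,19),[11,18),[10,17),[9,16),[8,15); WM=13; [0,7) fires=3 [1,8) fires=3 [2,9) fires=3
i=2 t=16 v=1: → [16,23),[15,22),[14,21),[13,20),[12,19),[11,18),[10,17); WM=15; [8,15) fires=5
i=3 t=29 v=1: → [29,36),[28,35),[27,34),[26,33),[25,32),[24,31),[23,30); WM=28; [9,16) fires=5 [10,17) fires=5 [11,18) fires=5 [12,19) fires=5 [13,20) fires=5 [14,21) fires=5 [15,22) fires=1 [16,23) fires=1
i=4 t=29 v=1: → [29,36),[28,35),[27,34),[26,33),[25,32),[24,31),[23,30); WM=28
i=5 t=26 v=9: → [26,33),[25,32),[24,31),[23,30),[22,29),[21,28),[20,27); WM=28; [20,27) fires=9 [21,28) fires=9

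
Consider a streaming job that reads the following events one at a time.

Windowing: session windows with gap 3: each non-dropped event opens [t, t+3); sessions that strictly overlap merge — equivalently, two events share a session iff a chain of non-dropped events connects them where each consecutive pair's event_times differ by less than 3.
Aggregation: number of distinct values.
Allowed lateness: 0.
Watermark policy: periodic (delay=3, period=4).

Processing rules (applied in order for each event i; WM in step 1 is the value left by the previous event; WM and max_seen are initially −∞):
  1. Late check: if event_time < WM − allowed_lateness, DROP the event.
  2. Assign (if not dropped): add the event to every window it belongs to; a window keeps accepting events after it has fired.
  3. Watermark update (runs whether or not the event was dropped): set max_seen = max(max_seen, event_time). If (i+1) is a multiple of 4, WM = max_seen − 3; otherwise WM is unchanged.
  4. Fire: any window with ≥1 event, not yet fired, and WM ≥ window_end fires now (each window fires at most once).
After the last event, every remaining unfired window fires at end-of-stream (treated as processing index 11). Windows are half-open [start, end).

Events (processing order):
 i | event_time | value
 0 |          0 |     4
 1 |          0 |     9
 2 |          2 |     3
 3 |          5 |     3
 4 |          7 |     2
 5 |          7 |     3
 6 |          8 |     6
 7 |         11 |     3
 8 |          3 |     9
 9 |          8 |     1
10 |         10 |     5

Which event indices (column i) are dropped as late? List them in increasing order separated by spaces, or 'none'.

8

i=0 t=0 v=4: → [0,3); WM=−∞
i=1 t=0 v=9: → [0,3); WM=−∞
i=2 t=2 v=3: → [0,5); WM=−∞
i=3 t=5 v=3: → [5,8); WM=2
i=4 t=7 v=2: → [5,10); WM=2
i=5 t=7 v=3: → [5,10); WM=2
i=6 t=8 v=6: → [5,11); WM=2
i=7 t=11 v=3: → [11,14); WM=8
i=8 t=3 v=9: DROP (t<8-0); WM=8
i=9 t=8 v=1: → [5,11); WM=8
i=10 t=10 v=5: → [5,14); WM=8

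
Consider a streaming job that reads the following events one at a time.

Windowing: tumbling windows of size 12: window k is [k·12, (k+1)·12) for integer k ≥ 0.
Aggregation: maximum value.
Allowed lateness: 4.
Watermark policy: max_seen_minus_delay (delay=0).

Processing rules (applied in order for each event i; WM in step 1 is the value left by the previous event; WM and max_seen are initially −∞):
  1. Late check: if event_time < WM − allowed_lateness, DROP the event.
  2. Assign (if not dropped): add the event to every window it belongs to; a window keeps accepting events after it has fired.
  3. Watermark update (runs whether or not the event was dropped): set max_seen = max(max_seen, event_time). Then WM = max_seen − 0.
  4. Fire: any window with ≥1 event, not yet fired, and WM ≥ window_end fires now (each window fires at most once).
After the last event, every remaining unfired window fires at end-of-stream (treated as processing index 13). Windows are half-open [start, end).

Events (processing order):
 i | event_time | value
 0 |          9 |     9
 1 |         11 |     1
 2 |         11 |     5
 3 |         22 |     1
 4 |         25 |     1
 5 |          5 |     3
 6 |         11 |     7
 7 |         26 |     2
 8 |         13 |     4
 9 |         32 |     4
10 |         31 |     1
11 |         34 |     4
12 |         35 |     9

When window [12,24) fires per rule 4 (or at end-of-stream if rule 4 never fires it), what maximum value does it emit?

1

i=0 t=9 v=9: → [0,12); WM=9
i=1 t=11 v=1: → [0,12); WM=11
i=2 t=11 v=5: → [0,12); WM=11
i=3 t=22 v=1: → [12,24); WM=22; [0,12) fires=9
i=4 t=25 v=1: → [24,36); WM=25; [12,24) fires=1
i=5 t=5 v=3: DROP (t<25-4); WM=25
i=6 t=11 v=7: DROP (t<25-4); WM=25
i=7 t=26 v=2: → [24,36); WM=26
i=8 t=13 v=4: DROP (t<26-4); WM=26
i=9 t=32 v=4: → [24,36); WM=32
i=10 t=31 v=1: → [24,36); WM=32
i=11 t=34 v=4: → [24,36); WM=34
i=12 t=35 v=9: → [24,36); WM=35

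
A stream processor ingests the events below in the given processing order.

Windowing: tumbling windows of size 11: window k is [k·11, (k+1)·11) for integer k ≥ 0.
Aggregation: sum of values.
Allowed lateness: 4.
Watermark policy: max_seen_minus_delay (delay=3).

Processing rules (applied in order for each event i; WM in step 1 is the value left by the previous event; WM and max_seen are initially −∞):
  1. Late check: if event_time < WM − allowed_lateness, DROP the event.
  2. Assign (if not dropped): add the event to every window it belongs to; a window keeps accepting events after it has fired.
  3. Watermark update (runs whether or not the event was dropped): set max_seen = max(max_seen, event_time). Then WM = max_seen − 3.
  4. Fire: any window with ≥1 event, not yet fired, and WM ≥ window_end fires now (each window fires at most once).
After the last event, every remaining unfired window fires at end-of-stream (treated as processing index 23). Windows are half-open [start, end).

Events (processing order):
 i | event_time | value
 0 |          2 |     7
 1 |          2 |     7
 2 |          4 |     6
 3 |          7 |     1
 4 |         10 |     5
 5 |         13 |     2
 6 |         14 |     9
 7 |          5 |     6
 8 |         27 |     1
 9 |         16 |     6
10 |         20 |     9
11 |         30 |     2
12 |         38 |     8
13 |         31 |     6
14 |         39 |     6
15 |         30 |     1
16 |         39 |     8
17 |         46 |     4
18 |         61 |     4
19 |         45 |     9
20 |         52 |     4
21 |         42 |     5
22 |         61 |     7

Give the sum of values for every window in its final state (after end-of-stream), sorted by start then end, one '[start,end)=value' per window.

i=0 t=2 v=7: → [0,11); WM=-1
i=1 t=2 v=7: → [0,11); WM=-1
i=2 t=4 v=6: → [0,11); WM=1
i=3 t=7 v=1: → [0,11); WM=4
i=4 t=10 v=5: → [0,11); WM=7
i=5 t=13 v=2: → [11,22); WM=10
i=6 t=14 v=9: → [11,22); WM=11; [0,11) fires=26
i=7 t=5 v=6: DROP (t<11-4); WM=11
i=8 t=27 v=1: → [22,33); WM=24; [11,22) fires=11
i=9 t=16 v=6: DROP (t<24-4); WM=24
i=10 t=20 v=9: → [11,22); WM=24
i=11 t=30 v=2: → [22,33); WM=27
i=12 t=38 v=8: → [33,44); WM=35; [22,33) fires=3
i=13 t=31 v=6: → [22,33); WM=35
i=14 t=39 v=6: → [33,44); WM=36
i=15 t=30 v=1: DROP (t<36-4); WM=36
i=16 t=39 v=8: → [33,44); WM=36
i=17 t=46 v=4: → [44,55); WM=43
i=18 t=61 v=4: → [55,66); WM=58; [33,44) fires=22 [44,55) fires=4
i=19 t=45 v=9: DROP (t<58-4); WM=58
i=20 t=52 v=4: DROP (t<58-4); WM=58
i=21 t=42 v=5: DROP (t<58-4); WM=58
i=22 t=61 v=7: → [55,66); WM=58

[0,11)=26 [11,22)=20 [22,33)=9 [33,44)=22 [44,55)=4 [55,66)=11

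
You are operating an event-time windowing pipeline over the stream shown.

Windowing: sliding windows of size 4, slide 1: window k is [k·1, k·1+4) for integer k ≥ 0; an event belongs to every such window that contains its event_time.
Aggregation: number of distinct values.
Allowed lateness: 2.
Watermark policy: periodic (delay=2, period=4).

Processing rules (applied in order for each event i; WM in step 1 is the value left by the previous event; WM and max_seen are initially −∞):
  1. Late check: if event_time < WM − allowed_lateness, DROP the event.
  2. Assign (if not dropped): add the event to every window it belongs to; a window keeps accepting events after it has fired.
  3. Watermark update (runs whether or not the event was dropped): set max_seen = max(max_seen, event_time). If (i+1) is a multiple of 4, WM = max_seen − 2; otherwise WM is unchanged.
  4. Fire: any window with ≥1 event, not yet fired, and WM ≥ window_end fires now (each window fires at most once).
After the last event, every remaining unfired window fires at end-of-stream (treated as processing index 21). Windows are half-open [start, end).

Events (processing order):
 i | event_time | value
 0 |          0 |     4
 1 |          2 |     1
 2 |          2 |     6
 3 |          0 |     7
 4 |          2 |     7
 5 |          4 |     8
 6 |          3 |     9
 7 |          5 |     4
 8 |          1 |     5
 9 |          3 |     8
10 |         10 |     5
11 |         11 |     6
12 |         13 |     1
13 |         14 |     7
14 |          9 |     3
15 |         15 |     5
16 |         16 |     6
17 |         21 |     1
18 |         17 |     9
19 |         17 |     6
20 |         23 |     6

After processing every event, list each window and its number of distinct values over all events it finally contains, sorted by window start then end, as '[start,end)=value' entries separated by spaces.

i=0 t=0 v=4: → [0,4); WM=−∞
i=1 t=2 v=1: → [2,6),[1,5),[0,4); WM=−∞
i=2 t=2 v=6: → [2,6),[1,5),[0,4); WM=−∞
i=3 t=0 v=7: → [0,4); WM=0
i=4 t=2 v=7: → [2,6),[1,5),[0,4); WM=0
i=5 t=4 v=8: → [4,8),[3,7),[2,6),[1,5); WM=0
i=6 t=3 v=9: → [3,7),[2,6),[1,5),[0,4); WM=0
i=7 t=5 v=4: → [5,9),[4,8),[3,7),[2,6); WM=3
i=8 t=1 v=5: → [1,5),[0,4); WM=3
i=9 t=3 v=8: → [3,7),[2,6),[1,5),[0,4); WM=3
i=10 t=10 v=5: → [10,14),[9,13),[8,12),[7,11); WM=3
i=11 t=11 v=6: → [11,15),[10,14),[9,13),[8,12); WM=9; [0,4) fires=7 [1,5) fires=6 [2,6) fires=6 [3,7) fires=3 [4,8) fires=2 [5,9) fires=1
i=12 t=13 v=1: → [13,17),[12,16),[11,15),[10,14); WM=9
i=13 t=14 v=7: → [14,18),[13,17),[12,16),[11,15); WM=9
i=14 t=9 v=3: → [9,13),[8,12),[7,11),[6,10); WM=9
i=15 t=15 v=5: → [15,19),[14,18),[13,17),[12,16); WM=13; [6,10) fires=1 [7,11) fires=2 [8,12) fires=3 [9,13) fires=3
i=16 t=16 v=6: → [16,20),[15,19),[14,18),[13,17); WM=13
i=17 t=21 v=1: → [21,25),[20,24),[19,23),[18,22); WM=13
i=18 t=17 v=9: → [17,21),[16,20),[15,19),[14,18); WM=13
i=19 t=17 v=6: → [17,21),[16,20),[15,19),[14,18); WM=19; [10,14) fires=3 [11,15) fires=3 [12,16) fires=3 [13,17) fires=4 [14,18) fires=4 [15,19) fires=3
i=20 t=23 v=6: → [23,27),[22,26),[21,25),[20,24); WM=19

[0,4)=7 [1,5)=6 [2,6)=6 [3,7)=3 [4,8)=2 [5,9)=1 [6,10)=1 [7,11)=2 [8,12)=3 [9,13)=3 [10,14)=3 [11,15)=3 [12,16)=3 [13,17)=4 [14,18)=4 [15,19)=3 [16,20)=2 [17,21)=2 [18,22)=1 [19,23)=1 [20,24)=2 [21,25)=2 [22,26)=1 [23,27)=1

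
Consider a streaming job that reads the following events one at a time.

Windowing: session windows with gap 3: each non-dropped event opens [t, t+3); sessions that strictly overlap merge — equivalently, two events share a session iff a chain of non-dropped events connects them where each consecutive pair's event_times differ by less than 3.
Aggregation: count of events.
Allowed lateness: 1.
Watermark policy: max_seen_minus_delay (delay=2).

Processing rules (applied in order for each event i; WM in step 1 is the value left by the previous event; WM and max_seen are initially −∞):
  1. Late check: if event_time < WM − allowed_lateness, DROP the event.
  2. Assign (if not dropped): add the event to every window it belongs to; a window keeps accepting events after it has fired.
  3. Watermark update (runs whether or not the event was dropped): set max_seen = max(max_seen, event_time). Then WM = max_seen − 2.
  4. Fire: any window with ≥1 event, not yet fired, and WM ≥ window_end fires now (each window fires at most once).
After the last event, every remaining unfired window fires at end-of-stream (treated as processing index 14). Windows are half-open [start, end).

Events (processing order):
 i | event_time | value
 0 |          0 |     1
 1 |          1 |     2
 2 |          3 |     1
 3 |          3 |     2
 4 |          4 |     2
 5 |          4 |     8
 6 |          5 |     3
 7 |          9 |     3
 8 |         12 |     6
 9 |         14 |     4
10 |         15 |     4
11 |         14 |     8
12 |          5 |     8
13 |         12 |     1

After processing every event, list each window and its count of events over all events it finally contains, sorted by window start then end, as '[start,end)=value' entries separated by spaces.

i=0 t=0 v=1: → [0,3); WM=-2
i=1 t=1 v=2: → [0,4); WM=-1
i=2 t=3 v=1: → [0,6); WM=1
i=3 t=3 v=2: → [0,6); WM=1
i=4 t=4 v=2: → [0,7); WM=2
i=5 t=4 v=8: → [0,7); WM=2
i=6 t=5 v=3: → [0,8); WM=3
i=7 t=9 v=3: → [9,12); WM=7
i=8 t=12 v=6: → [12,15); WM=10
i=9 t=14 v=4: → [12,17); WM=12
i=10 t=15 v=4: → [12,18); WM=13
i=11 t=14 v=8: → [12,18); WM=13
i=12 t=5 v=8: DROP (t<13-1); WM=13
i=13 t=12 v=1: → [12,18); WM=13

[0,8)=7 [9,12)=1 [12,18)=5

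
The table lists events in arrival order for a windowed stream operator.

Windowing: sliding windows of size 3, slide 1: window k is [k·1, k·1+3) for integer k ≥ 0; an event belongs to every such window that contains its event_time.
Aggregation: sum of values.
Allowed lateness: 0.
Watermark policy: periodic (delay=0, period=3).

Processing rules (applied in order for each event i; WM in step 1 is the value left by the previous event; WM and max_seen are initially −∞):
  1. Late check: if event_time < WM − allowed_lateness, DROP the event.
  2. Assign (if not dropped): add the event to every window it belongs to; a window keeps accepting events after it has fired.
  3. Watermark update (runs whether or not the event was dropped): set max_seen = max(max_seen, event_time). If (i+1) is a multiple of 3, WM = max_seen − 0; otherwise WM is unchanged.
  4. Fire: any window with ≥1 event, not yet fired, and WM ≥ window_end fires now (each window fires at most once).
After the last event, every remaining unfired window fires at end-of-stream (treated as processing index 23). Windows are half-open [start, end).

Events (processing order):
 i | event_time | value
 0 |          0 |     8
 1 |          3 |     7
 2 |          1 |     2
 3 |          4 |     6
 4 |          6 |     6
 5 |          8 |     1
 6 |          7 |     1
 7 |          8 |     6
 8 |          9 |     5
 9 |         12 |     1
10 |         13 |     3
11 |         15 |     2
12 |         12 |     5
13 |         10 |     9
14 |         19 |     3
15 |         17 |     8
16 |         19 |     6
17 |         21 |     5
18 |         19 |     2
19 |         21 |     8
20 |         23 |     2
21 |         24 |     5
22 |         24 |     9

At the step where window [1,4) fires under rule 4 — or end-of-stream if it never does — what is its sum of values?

9

i=0 t=0 v=8: → [0,3); WM=−∞
i=1 t=3 v=7: → [3,6),[2,5),[1,4); WM=−∞
i=2 t=1 v=2: → [1,4),[0,3); WM=3; [0,3) fires=10
i=3 t=4 v=6: → [4,7),[3,6),[2,5); WM=3
i=4 t=6 v=6: → [6,9),[5,8),[4,7); WM=3
i=5 t=8 v=1: → [8,11),[7,10),[6,9); WM=8; [1,4) fires=9 [2,5) fires=13 [3,6) fires=13 [4,7) fires=12 [5,8) fires=6
i=6 t=7 v=1: DROP (t<8-0); WM=8
i=7 t=8 v=6: → [8,11),[7,10),[6,9); WM=8
i=8 t=9 v=5: → [9,12),[8,11),[7,10); WM=9; [6,9) fires=13
i=9 t=12 v=1: → [12,15),[11,14),[10,13); WM=9
i=10 t=13 v=3: → [13,16),[12,15),[11,14); WM=9
i=11 t=15 v=2: → [15,18),[14,17),[13,16); WM=15; [7,10) fires=12 [8,11) fires=12 [9,12) fires=5 [10,13) fires=1 [11,14) fires=4 [12,15) fires=4
i=12 t=12 v=5: DROP (t<15-0); WM=15
i=13 t=10 v=9: DROP (t<15-0); WM=15
i=14 t=19 v=3: → [19,22),[18,21),[17,20); WM=19; [13,16) fires=5 [14,17) fires=2 [15,18) fires=2
i=15 t=17 v=8: DROP (t<19-0); WM=19
i=16 t=19 v=6: → [19,22),[18,21),[17,20); WM=19
i=17 t=21 v=5: → [21,24),[20,23),[19,22); WM=21; [17,20) fires=9 [18,21) fires=9
i=18 t=19 v=2: DROP (t<21-0); WM=21
i=19 t=21 v=8: → [21,24),[20,23),[19,22); WM=21
i=20 t=23 v=2: → [23,26),[22,25),[21,24); WM=23; [19,22) fires=22 [20,23) fires=13
i=21 t=24 v=5: → [24,27),[23,26),[22,25); WM=23
i=22 t=24 v=9: → [24,27),[23,26),[22,25); WM=23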